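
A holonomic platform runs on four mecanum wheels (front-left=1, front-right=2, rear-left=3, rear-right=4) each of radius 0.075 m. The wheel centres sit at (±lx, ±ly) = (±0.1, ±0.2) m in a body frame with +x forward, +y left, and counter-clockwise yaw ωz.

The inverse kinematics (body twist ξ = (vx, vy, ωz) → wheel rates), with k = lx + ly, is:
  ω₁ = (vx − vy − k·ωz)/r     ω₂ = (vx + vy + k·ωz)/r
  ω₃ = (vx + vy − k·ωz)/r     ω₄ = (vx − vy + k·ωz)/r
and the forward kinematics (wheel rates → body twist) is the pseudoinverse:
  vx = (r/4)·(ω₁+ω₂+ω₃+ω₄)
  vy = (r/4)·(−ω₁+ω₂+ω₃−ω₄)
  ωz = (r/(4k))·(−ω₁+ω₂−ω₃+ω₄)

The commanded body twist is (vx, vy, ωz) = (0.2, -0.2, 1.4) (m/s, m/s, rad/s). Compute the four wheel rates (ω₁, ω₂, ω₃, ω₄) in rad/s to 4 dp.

(-0.2667, 5.6000, -5.6000, 10.9333)

k = lx + ly = 0.1 + 0.2 = 0.3000;  k·ωz = 0.3000·1.4 = 0.4200
ω₁ (FL) = (vx − vy − k·ωz)/r = -0.0200/0.075 = -0.2667
ω₂ (FR) = (vx + vy + k·ωz)/r = 0.4200/0.075 = 5.6000
ω₃ (RL) = (vx + vy − k·ωz)/r = -0.4200/0.075 = -5.6000
ω₄ (RR) = (vx − vy + k·ωz)/r = 0.8200/0.075 = 10.9333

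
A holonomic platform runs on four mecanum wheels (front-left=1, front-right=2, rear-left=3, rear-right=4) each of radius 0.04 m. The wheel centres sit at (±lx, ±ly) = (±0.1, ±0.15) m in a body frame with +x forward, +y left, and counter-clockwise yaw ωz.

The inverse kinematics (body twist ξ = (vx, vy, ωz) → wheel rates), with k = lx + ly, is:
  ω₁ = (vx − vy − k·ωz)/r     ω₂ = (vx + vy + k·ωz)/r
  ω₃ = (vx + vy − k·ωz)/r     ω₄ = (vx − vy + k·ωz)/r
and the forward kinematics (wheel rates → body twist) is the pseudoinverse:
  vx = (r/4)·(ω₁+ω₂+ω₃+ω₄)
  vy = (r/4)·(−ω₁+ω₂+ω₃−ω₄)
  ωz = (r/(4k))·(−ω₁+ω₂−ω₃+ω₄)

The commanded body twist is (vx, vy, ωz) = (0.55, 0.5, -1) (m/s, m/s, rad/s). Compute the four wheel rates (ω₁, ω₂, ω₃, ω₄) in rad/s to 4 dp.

k = lx + ly = 0.1 + 0.15 = 0.2500;  k·ωz = 0.2500·-1 = -0.2500
ω₁ (FL) = (vx − vy − k·ωz)/r = 0.3000/0.04 = 7.5000
ω₂ (FR) = (vx + vy + k·ωz)/r = 0.8000/0.04 = 20.0000
ω₃ (RL) = (vx + vy − k·ωz)/r = 1.3000/0.04 = 32.5000
ω₄ (RR) = (vx − vy + k·ωz)/r = -0.2000/0.04 = -5.0000

(7.5000, 20.0000, 32.5000, -5.0000)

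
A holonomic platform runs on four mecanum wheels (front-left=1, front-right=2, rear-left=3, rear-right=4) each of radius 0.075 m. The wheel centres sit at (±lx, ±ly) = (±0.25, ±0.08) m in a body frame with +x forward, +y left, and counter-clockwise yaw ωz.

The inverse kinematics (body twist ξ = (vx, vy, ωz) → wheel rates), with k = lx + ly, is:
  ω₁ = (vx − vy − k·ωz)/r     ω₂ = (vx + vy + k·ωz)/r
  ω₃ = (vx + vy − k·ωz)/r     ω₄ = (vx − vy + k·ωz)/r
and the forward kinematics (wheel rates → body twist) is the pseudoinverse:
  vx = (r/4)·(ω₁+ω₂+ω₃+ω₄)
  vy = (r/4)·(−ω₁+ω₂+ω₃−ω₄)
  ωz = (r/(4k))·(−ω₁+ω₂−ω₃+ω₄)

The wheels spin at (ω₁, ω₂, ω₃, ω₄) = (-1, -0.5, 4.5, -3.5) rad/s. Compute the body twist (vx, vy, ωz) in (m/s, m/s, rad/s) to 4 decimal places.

(-0.0094, 0.1594, -0.4261)

k = lx + ly = 0.25 + 0.08 = 0.3300
ω₁+ω₂+ω₃+ω₄ = -0.5000  →  vx = (0.075/4)·-0.5000 = -0.0094
−ω₁+ω₂+ω₃−ω₄ = 8.5000  →  vy = (0.075/4)·8.5000 = 0.1594
−ω₁+ω₂−ω₃+ω₄ = -7.5000  →  ωz = (0.075/1.3200)·-7.5000 = -0.4261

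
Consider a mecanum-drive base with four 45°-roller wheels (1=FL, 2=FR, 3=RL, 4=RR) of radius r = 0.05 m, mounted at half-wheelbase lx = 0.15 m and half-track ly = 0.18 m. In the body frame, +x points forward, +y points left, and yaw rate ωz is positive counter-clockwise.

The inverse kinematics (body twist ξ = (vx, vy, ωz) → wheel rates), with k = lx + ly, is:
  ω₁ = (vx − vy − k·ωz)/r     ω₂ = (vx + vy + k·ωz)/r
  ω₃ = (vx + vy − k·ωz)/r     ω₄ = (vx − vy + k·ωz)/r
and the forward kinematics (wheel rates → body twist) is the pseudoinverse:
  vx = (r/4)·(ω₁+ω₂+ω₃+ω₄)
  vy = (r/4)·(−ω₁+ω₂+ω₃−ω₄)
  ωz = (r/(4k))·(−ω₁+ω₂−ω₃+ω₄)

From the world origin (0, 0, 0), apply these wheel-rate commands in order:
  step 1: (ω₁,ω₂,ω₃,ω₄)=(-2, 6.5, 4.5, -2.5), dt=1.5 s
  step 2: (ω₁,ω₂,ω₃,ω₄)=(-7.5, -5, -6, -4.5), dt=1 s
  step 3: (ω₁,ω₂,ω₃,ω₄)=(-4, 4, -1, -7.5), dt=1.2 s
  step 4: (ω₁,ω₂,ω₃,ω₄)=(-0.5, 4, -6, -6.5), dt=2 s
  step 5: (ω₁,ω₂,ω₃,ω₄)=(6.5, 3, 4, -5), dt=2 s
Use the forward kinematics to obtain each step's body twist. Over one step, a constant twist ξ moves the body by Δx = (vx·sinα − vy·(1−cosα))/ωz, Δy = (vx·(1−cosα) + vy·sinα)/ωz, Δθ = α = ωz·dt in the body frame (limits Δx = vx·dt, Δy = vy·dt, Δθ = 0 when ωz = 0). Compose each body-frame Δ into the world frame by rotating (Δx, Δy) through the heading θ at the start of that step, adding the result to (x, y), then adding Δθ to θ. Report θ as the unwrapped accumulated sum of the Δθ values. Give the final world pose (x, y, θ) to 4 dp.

(-0.4282, 0.6088, -0.3390)

step 1: ξ=(vx,vy,ωz)=(0.0813, 0.1938, 0.0568), dt=1.5 → body Δ=(0.1094, 0.2955, 0.0852) → world pose (0.1094, 0.2955, 0.0852)
step 2: ξ=(vx,vy,ωz)=(-0.2875, 0.0125, 0.1515), dt=1.0 → body Δ=(-0.2873, -0.0093, 0.1515) → world pose (-0.1762, 0.2618, 0.2367)
step 3: ξ=(vx,vy,ωz)=(-0.1062, 0.1812, 0.0568), dt=1.2 → body Δ=(-0.1348, 0.2130, 0.0682) → world pose (-0.3572, 0.4372, 0.3049)
step 4: ξ=(vx,vy,ωz)=(-0.1125, 0.0625, 0.1515), dt=2.0 → body Δ=(-0.2404, 0.0893, 0.3030) → world pose (-0.6132, 0.4502, 0.6080)
step 5: ξ=(vx,vy,ωz)=(0.1063, 0.0688, -0.4735), dt=2.0 → body Δ=(0.2425, 0.0245, -0.9470) → world pose (-0.4282, 0.6088, -0.3390)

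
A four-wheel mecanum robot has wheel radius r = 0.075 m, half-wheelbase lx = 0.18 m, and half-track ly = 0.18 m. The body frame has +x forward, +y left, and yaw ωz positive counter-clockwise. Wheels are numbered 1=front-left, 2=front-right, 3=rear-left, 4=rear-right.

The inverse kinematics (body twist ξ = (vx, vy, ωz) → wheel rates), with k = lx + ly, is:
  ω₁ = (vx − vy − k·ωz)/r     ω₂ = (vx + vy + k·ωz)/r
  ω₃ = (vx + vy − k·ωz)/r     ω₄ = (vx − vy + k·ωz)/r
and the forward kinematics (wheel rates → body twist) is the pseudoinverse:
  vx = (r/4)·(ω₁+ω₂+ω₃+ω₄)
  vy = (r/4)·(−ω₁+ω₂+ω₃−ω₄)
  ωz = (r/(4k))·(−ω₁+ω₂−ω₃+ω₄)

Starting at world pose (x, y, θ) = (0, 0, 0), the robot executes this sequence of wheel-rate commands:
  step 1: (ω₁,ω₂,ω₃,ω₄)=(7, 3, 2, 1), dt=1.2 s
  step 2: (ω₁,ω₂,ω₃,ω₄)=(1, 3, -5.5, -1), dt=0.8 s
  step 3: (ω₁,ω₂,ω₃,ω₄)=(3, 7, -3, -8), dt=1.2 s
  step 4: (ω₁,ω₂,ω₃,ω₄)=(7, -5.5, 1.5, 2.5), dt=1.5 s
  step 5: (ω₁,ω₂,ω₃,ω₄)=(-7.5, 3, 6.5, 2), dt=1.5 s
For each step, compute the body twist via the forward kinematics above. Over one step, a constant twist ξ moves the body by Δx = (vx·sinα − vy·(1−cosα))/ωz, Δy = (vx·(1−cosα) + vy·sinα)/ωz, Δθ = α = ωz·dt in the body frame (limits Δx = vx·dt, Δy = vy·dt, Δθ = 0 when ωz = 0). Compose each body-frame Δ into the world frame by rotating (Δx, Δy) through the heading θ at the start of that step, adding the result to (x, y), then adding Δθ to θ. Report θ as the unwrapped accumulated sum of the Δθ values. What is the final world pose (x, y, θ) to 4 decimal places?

step 1: ξ=(vx,vy,ωz)=(0.2437, -0.0563, -0.2604), dt=1.2 → body Δ=(0.2773, -0.1117, -0.3125) → world pose (0.2773, -0.1117, -0.3125)
step 2: ξ=(vx,vy,ωz)=(-0.0469, -0.0469, 0.3385), dt=0.8 → body Δ=(-0.0320, -0.0421, 0.2708) → world pose (0.2339, -0.1420, -0.0417)
step 3: ξ=(vx,vy,ωz)=(-0.0187, 0.1688, -0.0521), dt=1.2 → body Δ=(-0.0162, 0.2031, -0.0625) → world pose (0.2262, 0.0616, -0.1042)
step 4: ξ=(vx,vy,ωz)=(0.1031, -0.2531, -0.5990), dt=1.5 → body Δ=(-0.0247, -0.3956, -0.8984) → world pose (0.1605, -0.3292, -1.0026)
step 5: ξ=(vx,vy,ωz)=(0.0750, 0.2812, 0.3125), dt=1.5 → body Δ=(0.0113, 0.4325, 0.4688) → world pose (0.5312, -0.1061, -0.5339)

(0.5312, -0.1061, -0.5339)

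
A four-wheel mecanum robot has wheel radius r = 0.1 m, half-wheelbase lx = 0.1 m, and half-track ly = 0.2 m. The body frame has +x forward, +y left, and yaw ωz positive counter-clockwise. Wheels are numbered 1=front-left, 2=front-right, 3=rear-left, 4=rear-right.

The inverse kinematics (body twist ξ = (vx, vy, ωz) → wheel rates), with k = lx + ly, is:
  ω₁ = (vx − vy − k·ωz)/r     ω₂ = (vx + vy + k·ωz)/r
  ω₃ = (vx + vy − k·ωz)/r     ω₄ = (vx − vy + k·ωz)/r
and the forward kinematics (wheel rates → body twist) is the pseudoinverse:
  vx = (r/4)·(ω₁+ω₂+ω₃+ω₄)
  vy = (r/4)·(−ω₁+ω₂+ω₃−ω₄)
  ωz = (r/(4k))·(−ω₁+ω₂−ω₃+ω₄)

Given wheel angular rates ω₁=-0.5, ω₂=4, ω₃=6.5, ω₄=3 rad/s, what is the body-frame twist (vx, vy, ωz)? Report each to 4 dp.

(0.3250, 0.2000, 0.0833)

k = lx + ly = 0.1 + 0.2 = 0.3000
ω₁+ω₂+ω₃+ω₄ = 13.0000  →  vx = (0.1/4)·13.0000 = 0.3250
−ω₁+ω₂+ω₃−ω₄ = 8.0000  →  vy = (0.1/4)·8.0000 = 0.2000
−ω₁+ω₂−ω₃+ω₄ = 1.0000  →  ωz = (0.1/1.2000)·1.0000 = 0.0833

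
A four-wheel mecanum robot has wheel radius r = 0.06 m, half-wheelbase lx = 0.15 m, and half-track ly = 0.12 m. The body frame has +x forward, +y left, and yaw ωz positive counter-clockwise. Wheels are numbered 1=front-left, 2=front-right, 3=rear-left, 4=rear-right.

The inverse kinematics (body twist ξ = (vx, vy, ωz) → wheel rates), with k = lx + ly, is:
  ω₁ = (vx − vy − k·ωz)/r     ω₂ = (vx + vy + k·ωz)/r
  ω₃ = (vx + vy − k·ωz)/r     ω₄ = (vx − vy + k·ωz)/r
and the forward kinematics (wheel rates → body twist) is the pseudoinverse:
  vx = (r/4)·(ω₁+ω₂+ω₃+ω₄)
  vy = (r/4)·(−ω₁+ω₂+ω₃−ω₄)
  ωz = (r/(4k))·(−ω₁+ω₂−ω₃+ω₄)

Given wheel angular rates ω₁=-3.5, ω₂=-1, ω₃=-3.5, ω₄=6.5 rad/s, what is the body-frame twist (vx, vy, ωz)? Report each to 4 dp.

(-0.0225, -0.1125, 0.6944)

k = lx + ly = 0.15 + 0.12 = 0.2700
ω₁+ω₂+ω₃+ω₄ = -1.5000  →  vx = (0.06/4)·-1.5000 = -0.0225
−ω₁+ω₂+ω₃−ω₄ = -7.5000  →  vy = (0.06/4)·-7.5000 = -0.1125
−ω₁+ω₂−ω₃+ω₄ = 12.5000  →  ωz = (0.06/1.0800)·12.5000 = 0.6944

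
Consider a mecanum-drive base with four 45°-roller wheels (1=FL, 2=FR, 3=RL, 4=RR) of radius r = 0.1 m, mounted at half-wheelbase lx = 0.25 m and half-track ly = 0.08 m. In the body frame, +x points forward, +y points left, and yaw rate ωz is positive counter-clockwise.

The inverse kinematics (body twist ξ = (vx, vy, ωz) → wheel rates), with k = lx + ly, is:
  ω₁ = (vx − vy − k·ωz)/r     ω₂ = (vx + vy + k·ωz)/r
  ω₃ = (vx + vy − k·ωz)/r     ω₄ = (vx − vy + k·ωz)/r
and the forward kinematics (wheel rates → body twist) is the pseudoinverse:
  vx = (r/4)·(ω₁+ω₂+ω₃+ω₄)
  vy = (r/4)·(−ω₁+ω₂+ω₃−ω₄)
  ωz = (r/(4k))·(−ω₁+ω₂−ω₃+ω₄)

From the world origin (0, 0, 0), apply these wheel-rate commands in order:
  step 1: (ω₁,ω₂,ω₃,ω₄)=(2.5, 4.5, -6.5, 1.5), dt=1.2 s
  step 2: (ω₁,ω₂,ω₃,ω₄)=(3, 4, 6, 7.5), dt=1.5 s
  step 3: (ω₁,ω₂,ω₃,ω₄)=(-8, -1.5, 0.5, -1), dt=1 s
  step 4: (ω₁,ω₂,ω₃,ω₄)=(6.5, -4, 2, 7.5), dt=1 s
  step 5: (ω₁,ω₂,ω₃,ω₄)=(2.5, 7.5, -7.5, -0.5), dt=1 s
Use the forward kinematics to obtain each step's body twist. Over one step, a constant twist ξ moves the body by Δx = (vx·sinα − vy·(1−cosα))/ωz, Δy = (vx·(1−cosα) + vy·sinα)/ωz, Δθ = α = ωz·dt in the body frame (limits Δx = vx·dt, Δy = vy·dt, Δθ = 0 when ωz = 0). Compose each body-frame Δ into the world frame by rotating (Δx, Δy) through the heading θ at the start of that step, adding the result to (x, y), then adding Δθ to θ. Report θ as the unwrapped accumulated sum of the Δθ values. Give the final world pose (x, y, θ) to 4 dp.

(0.7741, 0.5885, 2.1023)

step 1: ξ=(vx,vy,ωz)=(0.0500, -0.1500, 0.7576), dt=1.2 → body Δ=(0.1284, -0.1308, 0.9091) → world pose (0.1284, -0.1308, 0.9091)
step 2: ξ=(vx,vy,ωz)=(0.5125, -0.0125, 0.1894), dt=1.5 → body Δ=(0.7611, 0.0900, 0.2841) → world pose (0.5251, 0.5250, 1.1932)
step 3: ξ=(vx,vy,ωz)=(-0.2500, 0.2000, 0.3788), dt=1.0 → body Δ=(-0.2815, 0.1485, 0.3788) → world pose (0.2833, 0.3181, 1.5720)
step 4: ξ=(vx,vy,ωz)=(0.3000, -0.4000, -0.3788), dt=1.0 → body Δ=(0.2180, -0.4466, -0.3788) → world pose (0.7297, 0.5366, 1.1932)
step 5: ξ=(vx,vy,ωz)=(0.0500, -0.0500, 0.9091), dt=1.0 → body Δ=(0.0646, -0.0222, 0.9091) → world pose (0.7741, 0.5885, 2.1023)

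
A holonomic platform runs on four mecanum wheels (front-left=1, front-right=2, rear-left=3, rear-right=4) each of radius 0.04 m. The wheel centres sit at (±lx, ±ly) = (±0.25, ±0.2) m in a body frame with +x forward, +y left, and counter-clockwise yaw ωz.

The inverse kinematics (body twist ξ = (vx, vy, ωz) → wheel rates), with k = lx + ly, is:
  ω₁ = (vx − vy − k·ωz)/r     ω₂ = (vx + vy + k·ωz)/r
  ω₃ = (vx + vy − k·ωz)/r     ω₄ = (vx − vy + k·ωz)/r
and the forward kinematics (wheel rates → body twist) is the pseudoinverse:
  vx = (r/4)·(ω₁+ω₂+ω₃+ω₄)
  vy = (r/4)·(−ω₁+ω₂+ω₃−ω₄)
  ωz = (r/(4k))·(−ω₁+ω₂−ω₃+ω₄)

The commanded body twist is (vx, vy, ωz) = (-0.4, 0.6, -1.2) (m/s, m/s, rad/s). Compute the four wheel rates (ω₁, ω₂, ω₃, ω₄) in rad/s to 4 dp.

(-11.5000, -8.5000, 18.5000, -38.5000)

k = lx + ly = 0.25 + 0.2 = 0.4500;  k·ωz = 0.4500·-1.2 = -0.5400
ω₁ (FL) = (vx − vy − k·ωz)/r = -0.4600/0.04 = -11.5000
ω₂ (FR) = (vx + vy + k·ωz)/r = -0.3400/0.04 = -8.5000
ω₃ (RL) = (vx + vy − k·ωz)/r = 0.7400/0.04 = 18.5000
ω₄ (RR) = (vx − vy + k·ωz)/r = -1.5400/0.04 = -38.5000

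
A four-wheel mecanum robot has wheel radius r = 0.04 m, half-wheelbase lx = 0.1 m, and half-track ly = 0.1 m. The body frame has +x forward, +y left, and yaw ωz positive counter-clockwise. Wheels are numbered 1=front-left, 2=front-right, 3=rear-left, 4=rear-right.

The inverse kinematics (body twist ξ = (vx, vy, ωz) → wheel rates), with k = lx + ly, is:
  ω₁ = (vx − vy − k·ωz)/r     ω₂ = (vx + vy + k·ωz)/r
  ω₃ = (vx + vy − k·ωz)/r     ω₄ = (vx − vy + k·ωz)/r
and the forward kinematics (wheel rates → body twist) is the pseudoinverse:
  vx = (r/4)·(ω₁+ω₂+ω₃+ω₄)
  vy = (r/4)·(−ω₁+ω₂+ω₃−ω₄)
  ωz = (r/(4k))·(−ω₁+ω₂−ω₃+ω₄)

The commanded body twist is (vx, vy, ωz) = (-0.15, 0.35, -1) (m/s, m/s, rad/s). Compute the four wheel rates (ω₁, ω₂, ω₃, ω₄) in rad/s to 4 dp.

(-7.5000, 0.0000, 10.0000, -17.5000)

k = lx + ly = 0.1 + 0.1 = 0.2000;  k·ωz = 0.2000·-1 = -0.2000
ω₁ (FL) = (vx − vy − k·ωz)/r = -0.3000/0.04 = -7.5000
ω₂ (FR) = (vx + vy + k·ωz)/r = 0.0000/0.04 = 0.0000
ω₃ (RL) = (vx + vy − k·ωz)/r = 0.4000/0.04 = 10.0000
ω₄ (RR) = (vx − vy + k·ωz)/r = -0.7000/0.04 = -17.5000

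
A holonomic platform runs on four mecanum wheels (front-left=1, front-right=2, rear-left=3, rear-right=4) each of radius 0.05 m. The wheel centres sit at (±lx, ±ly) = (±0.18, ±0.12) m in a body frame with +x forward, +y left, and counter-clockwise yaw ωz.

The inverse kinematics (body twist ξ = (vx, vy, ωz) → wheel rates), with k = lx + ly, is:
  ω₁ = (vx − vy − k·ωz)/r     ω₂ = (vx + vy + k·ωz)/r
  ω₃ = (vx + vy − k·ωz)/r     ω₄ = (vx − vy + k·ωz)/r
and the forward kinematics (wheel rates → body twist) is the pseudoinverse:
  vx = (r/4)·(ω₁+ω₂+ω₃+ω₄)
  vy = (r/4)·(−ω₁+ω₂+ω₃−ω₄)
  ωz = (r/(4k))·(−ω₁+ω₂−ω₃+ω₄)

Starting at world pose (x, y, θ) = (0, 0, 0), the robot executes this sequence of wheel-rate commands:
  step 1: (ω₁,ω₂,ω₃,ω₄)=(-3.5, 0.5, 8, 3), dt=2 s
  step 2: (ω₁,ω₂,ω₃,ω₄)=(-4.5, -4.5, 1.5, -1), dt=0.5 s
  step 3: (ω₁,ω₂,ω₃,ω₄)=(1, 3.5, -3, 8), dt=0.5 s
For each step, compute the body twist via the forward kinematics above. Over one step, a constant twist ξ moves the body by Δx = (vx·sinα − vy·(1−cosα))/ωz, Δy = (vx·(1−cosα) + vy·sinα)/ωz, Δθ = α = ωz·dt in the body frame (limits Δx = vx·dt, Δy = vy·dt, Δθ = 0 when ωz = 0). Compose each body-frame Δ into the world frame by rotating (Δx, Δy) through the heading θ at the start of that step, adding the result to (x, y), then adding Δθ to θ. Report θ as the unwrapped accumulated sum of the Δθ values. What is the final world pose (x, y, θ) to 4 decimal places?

(0.2175, 0.1851, 0.1458)

step 1: ξ=(vx,vy,ωz)=(0.1000, 0.1125, -0.0417), dt=2.0 → body Δ=(0.2091, 0.2164, -0.0833) → world pose (0.2091, 0.2164, -0.0833)
step 2: ξ=(vx,vy,ωz)=(-0.1062, 0.0312, -0.1042), dt=0.5 → body Δ=(-0.0527, 0.0170, -0.0521) → world pose (0.1580, 0.2377, -0.1354)
step 3: ξ=(vx,vy,ωz)=(0.1188, -0.1063, 0.5625), dt=0.5 → body Δ=(0.0660, -0.0441, 0.2812) → world pose (0.2175, 0.1851, 0.1458)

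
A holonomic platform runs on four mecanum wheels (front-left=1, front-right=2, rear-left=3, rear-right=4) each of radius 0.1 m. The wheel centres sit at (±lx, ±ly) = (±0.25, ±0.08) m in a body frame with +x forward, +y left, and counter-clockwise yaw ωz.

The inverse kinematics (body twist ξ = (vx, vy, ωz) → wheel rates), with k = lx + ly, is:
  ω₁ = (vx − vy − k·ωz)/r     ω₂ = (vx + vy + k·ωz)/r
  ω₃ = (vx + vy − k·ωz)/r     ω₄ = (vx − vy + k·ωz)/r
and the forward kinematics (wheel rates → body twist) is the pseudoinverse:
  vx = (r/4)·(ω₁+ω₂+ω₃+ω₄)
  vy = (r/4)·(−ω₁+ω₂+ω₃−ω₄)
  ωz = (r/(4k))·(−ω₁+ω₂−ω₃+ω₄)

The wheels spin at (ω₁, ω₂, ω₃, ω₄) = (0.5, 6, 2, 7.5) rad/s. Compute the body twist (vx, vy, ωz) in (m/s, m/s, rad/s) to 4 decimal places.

(0.4000, 0.0000, 0.8333)

k = lx + ly = 0.25 + 0.08 = 0.3300
ω₁+ω₂+ω₃+ω₄ = 16.0000  →  vx = (0.1/4)·16.0000 = 0.4000
−ω₁+ω₂+ω₃−ω₄ = 0.0000  →  vy = (0.1/4)·0.0000 = 0.0000
−ω₁+ω₂−ω₃+ω₄ = 11.0000  →  ωz = (0.1/1.3200)·11.0000 = 0.8333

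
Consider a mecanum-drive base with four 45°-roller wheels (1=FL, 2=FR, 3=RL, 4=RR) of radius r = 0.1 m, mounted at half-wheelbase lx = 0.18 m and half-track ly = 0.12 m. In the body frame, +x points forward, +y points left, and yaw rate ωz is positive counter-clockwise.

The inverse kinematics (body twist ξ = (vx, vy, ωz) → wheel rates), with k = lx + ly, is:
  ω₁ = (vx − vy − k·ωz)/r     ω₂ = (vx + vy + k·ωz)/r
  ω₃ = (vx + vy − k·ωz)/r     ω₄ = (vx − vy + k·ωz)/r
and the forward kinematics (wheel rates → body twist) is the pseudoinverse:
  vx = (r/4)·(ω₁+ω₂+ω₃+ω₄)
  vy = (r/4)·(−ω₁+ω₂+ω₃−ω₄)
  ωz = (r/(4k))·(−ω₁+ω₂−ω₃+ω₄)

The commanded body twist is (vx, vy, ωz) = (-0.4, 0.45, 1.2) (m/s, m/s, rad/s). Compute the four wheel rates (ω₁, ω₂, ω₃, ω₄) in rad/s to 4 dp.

(-12.1000, 4.1000, -3.1000, -4.9000)

k = lx + ly = 0.18 + 0.12 = 0.3000;  k·ωz = 0.3000·1.2 = 0.3600
ω₁ (FL) = (vx − vy − k·ωz)/r = -1.2100/0.1 = -12.1000
ω₂ (FR) = (vx + vy + k·ωz)/r = 0.4100/0.1 = 4.1000
ω₃ (RL) = (vx + vy − k·ωz)/r = -0.3100/0.1 = -3.1000
ω₄ (RR) = (vx − vy + k·ωz)/r = -0.4900/0.1 = -4.9000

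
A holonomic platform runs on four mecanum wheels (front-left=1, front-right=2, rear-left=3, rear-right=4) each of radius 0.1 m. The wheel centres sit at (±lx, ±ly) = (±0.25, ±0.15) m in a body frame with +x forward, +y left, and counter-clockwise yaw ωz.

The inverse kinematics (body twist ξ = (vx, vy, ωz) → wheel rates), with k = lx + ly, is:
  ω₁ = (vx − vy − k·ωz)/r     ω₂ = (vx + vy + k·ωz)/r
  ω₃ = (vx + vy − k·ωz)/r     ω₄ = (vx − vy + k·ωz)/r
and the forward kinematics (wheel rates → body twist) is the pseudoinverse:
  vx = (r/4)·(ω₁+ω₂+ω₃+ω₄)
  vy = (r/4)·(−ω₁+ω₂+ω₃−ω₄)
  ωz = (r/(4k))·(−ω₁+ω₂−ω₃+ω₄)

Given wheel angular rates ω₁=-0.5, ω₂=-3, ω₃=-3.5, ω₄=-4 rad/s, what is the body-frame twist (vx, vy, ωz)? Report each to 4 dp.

(-0.2750, -0.0500, -0.1875)

k = lx + ly = 0.25 + 0.15 = 0.4000
ω₁+ω₂+ω₃+ω₄ = -11.0000  →  vx = (0.1/4)·-11.0000 = -0.2750
−ω₁+ω₂+ω₃−ω₄ = -2.0000  →  vy = (0.1/4)·-2.0000 = -0.0500
−ω₁+ω₂−ω₃+ω₄ = -3.0000  →  ωz = (0.1/1.6000)·-3.0000 = -0.1875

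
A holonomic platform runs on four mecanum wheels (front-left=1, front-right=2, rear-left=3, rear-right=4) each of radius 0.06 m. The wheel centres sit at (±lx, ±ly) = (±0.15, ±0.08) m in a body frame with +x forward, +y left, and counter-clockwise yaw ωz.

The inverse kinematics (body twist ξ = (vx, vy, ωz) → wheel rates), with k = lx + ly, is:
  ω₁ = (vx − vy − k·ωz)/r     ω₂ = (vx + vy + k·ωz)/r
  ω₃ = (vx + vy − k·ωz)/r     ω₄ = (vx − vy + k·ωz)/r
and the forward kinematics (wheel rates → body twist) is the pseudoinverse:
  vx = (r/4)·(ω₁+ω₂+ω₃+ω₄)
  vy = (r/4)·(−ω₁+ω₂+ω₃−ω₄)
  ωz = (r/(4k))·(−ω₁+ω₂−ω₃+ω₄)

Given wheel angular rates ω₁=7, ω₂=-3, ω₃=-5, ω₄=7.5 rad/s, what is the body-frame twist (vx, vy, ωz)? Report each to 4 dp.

k = lx + ly = 0.15 + 0.08 = 0.2300
ω₁+ω₂+ω₃+ω₄ = 6.5000  →  vx = (0.06/4)·6.5000 = 0.0975
−ω₁+ω₂+ω₃−ω₄ = -22.5000  →  vy = (0.06/4)·-22.5000 = -0.3375
−ω₁+ω₂−ω₃+ω₄ = 2.5000  →  ωz = (0.06/0.9200)·2.5000 = 0.1630

(0.0975, -0.3375, 0.1630)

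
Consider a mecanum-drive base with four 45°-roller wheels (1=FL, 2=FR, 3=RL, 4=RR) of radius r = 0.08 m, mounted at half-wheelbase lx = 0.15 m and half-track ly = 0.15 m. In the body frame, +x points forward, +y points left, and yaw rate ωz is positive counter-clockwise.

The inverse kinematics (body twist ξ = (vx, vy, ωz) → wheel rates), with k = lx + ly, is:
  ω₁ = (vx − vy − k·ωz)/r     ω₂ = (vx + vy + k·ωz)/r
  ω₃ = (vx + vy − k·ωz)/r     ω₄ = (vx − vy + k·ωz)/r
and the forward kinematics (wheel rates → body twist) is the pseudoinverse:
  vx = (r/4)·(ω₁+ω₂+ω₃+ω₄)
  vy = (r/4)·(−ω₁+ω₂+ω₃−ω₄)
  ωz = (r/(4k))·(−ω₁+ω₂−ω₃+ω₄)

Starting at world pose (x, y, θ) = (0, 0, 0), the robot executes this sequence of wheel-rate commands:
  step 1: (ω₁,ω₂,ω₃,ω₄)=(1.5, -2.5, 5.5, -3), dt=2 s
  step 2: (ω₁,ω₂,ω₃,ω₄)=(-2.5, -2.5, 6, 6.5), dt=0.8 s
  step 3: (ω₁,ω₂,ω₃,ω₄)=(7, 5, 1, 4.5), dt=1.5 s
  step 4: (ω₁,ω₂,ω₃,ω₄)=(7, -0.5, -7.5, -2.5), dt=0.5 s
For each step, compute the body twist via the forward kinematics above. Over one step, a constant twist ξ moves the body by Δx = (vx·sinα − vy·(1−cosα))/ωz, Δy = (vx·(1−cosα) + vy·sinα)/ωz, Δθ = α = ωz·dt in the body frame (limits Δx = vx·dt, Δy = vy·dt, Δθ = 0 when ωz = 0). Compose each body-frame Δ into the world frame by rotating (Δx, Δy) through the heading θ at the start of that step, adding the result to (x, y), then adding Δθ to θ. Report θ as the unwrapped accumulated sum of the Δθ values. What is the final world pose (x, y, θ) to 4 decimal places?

step 1: ξ=(vx,vy,ωz)=(0.0300, 0.0900, -0.8333), dt=2.0 → body Δ=(0.1542, 0.0681, -1.6667) → world pose (0.1542, 0.0681, -1.6667)
step 2: ξ=(vx,vy,ωz)=(0.1500, -0.0100, 0.0333), dt=0.8 → body Δ=(0.1201, -0.0064, 0.0267) → world pose (0.1363, -0.0509, -1.6400)
step 3: ξ=(vx,vy,ωz)=(0.3500, -0.1100, 0.1000), dt=1.5 → body Δ=(0.5354, -0.1251, 0.1500) → world pose (-0.0255, -0.5763, -1.4900)
step 4: ξ=(vx,vy,ωz)=(-0.0700, -0.2500, -0.1667), dt=0.5 → body Δ=(-0.0402, -0.1234, -0.0833) → world pose (-0.1517, -0.5463, -1.5733)

(-0.1517, -0.5463, -1.5733)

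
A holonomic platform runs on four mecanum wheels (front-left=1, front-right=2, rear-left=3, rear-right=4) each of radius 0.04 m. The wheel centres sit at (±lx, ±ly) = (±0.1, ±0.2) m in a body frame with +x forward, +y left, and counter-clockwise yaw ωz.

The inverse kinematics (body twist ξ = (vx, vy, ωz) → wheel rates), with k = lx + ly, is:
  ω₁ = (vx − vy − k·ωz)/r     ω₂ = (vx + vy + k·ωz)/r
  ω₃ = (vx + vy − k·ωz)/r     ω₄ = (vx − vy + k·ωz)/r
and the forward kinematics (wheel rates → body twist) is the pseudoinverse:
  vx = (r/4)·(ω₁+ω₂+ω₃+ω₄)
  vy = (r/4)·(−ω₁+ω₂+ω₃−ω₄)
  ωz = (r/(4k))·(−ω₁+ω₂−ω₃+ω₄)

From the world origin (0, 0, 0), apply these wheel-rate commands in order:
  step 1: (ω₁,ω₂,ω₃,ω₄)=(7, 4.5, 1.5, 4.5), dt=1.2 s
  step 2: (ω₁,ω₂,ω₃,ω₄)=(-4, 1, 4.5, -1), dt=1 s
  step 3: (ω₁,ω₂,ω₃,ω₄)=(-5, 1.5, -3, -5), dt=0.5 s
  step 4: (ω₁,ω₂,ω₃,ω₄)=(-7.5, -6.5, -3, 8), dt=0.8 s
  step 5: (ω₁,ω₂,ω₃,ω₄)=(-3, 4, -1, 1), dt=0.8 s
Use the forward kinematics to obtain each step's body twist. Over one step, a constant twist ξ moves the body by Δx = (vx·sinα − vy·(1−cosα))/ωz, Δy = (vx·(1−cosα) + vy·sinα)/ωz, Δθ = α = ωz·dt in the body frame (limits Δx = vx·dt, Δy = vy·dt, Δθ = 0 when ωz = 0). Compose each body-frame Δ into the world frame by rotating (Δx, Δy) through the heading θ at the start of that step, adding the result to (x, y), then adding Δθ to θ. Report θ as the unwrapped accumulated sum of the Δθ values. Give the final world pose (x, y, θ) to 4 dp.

step 1: ξ=(vx,vy,ωz)=(0.1750, -0.0550, 0.0167), dt=1.2 → body Δ=(0.2106, -0.0639, 0.0200) → world pose (0.2106, -0.0639, 0.0200)
step 2: ξ=(vx,vy,ωz)=(0.0050, 0.1050, -0.0167), dt=1.0 → body Δ=(0.0059, 0.1050, -0.0167) → world pose (0.2144, 0.0412, 0.0033)
step 3: ξ=(vx,vy,ωz)=(-0.1150, 0.0850, 0.1500), dt=0.5 → body Δ=(-0.0590, 0.0403, 0.0750) → world pose (0.1552, 0.0813, 0.0783)
step 4: ξ=(vx,vy,ωz)=(-0.0900, -0.1000, 0.4000), dt=0.8 → body Δ=(-0.0581, -0.0901, 0.3200) → world pose (0.1044, -0.0131, 0.3983)
step 5: ξ=(vx,vy,ωz)=(0.0100, 0.0500, 0.3000), dt=0.8 → body Δ=(0.0031, 0.0406, 0.2400) → world pose (0.0915, 0.0255, 0.6383)

(0.0915, 0.0255, 0.6383)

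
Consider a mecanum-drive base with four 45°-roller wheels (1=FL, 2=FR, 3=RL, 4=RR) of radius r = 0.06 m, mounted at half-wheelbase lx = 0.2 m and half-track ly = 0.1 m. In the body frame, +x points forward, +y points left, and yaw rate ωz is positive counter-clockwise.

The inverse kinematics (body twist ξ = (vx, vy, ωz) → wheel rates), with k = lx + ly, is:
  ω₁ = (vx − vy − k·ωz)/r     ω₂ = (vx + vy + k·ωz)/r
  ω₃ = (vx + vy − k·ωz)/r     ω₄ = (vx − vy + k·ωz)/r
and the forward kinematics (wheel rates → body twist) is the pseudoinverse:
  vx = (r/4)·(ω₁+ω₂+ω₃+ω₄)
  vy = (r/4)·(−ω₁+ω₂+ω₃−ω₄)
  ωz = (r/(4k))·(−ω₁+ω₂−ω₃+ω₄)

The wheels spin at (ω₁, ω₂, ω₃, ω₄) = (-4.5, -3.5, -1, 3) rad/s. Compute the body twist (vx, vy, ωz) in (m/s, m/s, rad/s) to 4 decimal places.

k = lx + ly = 0.2 + 0.1 = 0.3000
ω₁+ω₂+ω₃+ω₄ = -6.0000  →  vx = (0.06/4)·-6.0000 = -0.0900
−ω₁+ω₂+ω₃−ω₄ = -3.0000  →  vy = (0.06/4)·-3.0000 = -0.0450
−ω₁+ω₂−ω₃+ω₄ = 5.0000  →  ωz = (0.06/1.2000)·5.0000 = 0.2500

(-0.0900, -0.0450, 0.2500)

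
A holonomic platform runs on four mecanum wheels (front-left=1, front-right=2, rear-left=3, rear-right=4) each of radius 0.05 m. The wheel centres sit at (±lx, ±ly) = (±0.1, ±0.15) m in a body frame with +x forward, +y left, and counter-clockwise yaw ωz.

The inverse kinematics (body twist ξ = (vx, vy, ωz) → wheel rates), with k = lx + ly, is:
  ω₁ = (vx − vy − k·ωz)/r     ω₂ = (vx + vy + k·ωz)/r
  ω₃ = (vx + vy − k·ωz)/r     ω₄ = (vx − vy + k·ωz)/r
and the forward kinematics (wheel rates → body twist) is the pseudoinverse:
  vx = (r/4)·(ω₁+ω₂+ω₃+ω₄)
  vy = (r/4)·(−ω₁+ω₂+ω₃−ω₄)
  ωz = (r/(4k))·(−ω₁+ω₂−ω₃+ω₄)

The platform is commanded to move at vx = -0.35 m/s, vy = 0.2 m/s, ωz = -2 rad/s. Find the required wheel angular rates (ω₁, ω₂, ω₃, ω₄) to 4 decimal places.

(-1.0000, -13.0000, 7.0000, -21.0000)

k = lx + ly = 0.1 + 0.15 = 0.2500;  k·ωz = 0.2500·-2 = -0.5000
ω₁ (FL) = (vx − vy − k·ωz)/r = -0.0500/0.05 = -1.0000
ω₂ (FR) = (vx + vy + k·ωz)/r = -0.6500/0.05 = -13.0000
ω₃ (RL) = (vx + vy − k·ωz)/r = 0.3500/0.05 = 7.0000
ω₄ (RR) = (vx − vy + k·ωz)/r = -1.0500/0.05 = -21.0000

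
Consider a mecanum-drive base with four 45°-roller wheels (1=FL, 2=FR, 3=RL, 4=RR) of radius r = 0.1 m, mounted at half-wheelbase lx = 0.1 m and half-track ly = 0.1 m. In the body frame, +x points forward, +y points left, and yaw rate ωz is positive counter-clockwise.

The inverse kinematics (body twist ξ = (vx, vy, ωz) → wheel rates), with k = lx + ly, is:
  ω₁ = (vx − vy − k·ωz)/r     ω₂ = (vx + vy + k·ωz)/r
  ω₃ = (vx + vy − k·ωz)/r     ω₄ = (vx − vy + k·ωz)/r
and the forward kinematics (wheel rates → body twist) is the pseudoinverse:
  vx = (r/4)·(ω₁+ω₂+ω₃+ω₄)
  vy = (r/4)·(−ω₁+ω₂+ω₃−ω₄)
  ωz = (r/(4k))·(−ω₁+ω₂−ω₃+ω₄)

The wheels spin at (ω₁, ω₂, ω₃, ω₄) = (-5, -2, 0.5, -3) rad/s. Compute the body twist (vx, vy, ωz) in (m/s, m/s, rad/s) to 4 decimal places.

(-0.2375, 0.1625, -0.0625)

k = lx + ly = 0.1 + 0.1 = 0.2000
ω₁+ω₂+ω₃+ω₄ = -9.5000  →  vx = (0.1/4)·-9.5000 = -0.2375
−ω₁+ω₂+ω₃−ω₄ = 6.5000  →  vy = (0.1/4)·6.5000 = 0.1625
−ω₁+ω₂−ω₃+ω₄ = -0.5000  →  ωz = (0.1/0.8000)·-0.5000 = -0.0625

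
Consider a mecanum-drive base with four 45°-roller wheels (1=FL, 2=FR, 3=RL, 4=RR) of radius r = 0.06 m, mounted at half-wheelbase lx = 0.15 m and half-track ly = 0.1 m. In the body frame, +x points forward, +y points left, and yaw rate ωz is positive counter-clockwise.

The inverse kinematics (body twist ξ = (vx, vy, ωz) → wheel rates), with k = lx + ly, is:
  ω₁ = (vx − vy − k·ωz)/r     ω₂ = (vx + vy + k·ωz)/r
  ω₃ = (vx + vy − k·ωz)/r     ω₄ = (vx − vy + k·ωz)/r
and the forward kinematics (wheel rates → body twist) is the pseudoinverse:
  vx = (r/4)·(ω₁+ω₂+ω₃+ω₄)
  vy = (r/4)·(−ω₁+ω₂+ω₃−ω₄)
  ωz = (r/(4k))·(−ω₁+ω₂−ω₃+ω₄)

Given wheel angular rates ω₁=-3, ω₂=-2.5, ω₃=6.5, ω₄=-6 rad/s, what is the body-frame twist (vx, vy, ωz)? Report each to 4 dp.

(-0.0750, 0.1950, -0.7200)

k = lx + ly = 0.15 + 0.1 = 0.2500
ω₁+ω₂+ω₃+ω₄ = -5.0000  →  vx = (0.06/4)·-5.0000 = -0.0750
−ω₁+ω₂+ω₃−ω₄ = 13.0000  →  vy = (0.06/4)·13.0000 = 0.1950
−ω₁+ω₂−ω₃+ω₄ = -12.0000  →  ωz = (0.06/1.0000)·-12.0000 = -0.7200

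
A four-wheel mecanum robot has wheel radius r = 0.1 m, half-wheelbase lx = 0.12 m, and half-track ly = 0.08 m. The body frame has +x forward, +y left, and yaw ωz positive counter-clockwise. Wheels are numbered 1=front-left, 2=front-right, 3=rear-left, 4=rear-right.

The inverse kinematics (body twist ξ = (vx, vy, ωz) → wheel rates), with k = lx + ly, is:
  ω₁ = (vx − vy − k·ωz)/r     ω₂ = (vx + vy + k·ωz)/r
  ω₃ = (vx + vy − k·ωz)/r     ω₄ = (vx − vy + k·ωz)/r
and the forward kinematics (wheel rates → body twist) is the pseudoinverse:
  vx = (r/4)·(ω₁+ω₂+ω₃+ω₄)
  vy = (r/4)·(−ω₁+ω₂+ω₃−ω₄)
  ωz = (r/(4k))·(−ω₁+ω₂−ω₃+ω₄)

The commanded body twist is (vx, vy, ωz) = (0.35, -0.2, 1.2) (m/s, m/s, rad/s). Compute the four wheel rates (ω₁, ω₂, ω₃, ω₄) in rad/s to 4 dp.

(3.1000, 3.9000, -0.9000, 7.9000)

k = lx + ly = 0.12 + 0.08 = 0.2000;  k·ωz = 0.2000·1.2 = 0.2400
ω₁ (FL) = (vx − vy − k·ωz)/r = 0.3100/0.1 = 3.1000
ω₂ (FR) = (vx + vy + k·ωz)/r = 0.3900/0.1 = 3.9000
ω₃ (RL) = (vx + vy − k·ωz)/r = -0.0900/0.1 = -0.9000
ω₄ (RR) = (vx − vy + k·ωz)/r = 0.7900/0.1 = 7.9000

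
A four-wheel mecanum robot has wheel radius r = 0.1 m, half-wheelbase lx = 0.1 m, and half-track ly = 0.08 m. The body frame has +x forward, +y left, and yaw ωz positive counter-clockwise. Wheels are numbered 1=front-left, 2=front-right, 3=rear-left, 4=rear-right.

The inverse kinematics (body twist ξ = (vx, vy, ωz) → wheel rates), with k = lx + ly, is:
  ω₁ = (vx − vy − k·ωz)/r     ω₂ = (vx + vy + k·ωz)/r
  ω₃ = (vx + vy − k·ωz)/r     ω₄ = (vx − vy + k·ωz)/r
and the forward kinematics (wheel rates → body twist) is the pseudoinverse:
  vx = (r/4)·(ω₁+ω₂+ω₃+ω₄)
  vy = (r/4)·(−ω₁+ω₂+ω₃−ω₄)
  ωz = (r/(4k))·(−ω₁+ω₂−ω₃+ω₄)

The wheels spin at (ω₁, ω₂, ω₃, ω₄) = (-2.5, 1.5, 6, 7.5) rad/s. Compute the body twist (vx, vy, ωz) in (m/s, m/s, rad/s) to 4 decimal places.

k = lx + ly = 0.1 + 0.08 = 0.1800
ω₁+ω₂+ω₃+ω₄ = 12.5000  →  vx = (0.1/4)·12.5000 = 0.3125
−ω₁+ω₂+ω₃−ω₄ = 2.5000  →  vy = (0.1/4)·2.5000 = 0.0625
−ω₁+ω₂−ω₃+ω₄ = 5.5000  →  ωz = (0.1/0.7200)·5.5000 = 0.7639

(0.3125, 0.0625, 0.7639)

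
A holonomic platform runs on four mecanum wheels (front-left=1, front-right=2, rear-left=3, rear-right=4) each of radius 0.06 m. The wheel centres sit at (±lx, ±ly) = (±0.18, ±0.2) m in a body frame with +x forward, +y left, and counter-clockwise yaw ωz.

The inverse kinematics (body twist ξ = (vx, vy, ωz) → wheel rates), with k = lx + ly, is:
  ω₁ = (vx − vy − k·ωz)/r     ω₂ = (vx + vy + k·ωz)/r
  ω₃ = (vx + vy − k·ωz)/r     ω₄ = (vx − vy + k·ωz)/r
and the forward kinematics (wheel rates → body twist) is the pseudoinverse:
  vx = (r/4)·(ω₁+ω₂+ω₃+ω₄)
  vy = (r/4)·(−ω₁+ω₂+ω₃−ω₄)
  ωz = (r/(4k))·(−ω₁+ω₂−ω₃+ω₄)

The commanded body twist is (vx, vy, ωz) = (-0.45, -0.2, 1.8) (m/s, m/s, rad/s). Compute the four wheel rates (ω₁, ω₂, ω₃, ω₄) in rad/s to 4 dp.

k = lx + ly = 0.18 + 0.2 = 0.3800;  k·ωz = 0.3800·1.8 = 0.6840
ω₁ (FL) = (vx − vy − k·ωz)/r = -0.9340/0.06 = -15.5667
ω₂ (FR) = (vx + vy + k·ωz)/r = 0.0340/0.06 = 0.5667
ω₃ (RL) = (vx + vy − k·ωz)/r = -1.3340/0.06 = -22.2333
ω₄ (RR) = (vx − vy + k·ωz)/r = 0.4340/0.06 = 7.2333

(-15.5667, 0.5667, -22.2333, 7.2333)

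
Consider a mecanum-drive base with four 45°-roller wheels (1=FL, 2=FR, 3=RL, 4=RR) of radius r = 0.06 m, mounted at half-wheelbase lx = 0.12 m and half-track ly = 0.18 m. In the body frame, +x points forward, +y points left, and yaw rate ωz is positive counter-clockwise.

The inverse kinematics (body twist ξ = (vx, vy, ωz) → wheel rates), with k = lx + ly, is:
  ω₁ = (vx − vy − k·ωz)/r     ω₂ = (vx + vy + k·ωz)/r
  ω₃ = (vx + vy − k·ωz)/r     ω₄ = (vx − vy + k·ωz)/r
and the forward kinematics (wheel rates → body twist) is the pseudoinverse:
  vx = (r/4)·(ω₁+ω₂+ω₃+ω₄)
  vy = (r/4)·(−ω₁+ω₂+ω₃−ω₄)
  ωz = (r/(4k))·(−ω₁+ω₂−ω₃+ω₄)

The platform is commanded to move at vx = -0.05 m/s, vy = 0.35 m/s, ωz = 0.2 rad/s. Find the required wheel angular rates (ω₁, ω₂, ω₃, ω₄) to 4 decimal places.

(-7.6667, 6.0000, 4.0000, -5.6667)

k = lx + ly = 0.12 + 0.18 = 0.3000;  k·ωz = 0.3000·0.2 = 0.0600
ω₁ (FL) = (vx − vy − k·ωz)/r = -0.4600/0.06 = -7.6667
ω₂ (FR) = (vx + vy + k·ωz)/r = 0.3600/0.06 = 6.0000
ω₃ (RL) = (vx + vy − k·ωz)/r = 0.2400/0.06 = 4.0000
ω₄ (RR) = (vx − vy + k·ωz)/r = -0.3400/0.06 = -5.6667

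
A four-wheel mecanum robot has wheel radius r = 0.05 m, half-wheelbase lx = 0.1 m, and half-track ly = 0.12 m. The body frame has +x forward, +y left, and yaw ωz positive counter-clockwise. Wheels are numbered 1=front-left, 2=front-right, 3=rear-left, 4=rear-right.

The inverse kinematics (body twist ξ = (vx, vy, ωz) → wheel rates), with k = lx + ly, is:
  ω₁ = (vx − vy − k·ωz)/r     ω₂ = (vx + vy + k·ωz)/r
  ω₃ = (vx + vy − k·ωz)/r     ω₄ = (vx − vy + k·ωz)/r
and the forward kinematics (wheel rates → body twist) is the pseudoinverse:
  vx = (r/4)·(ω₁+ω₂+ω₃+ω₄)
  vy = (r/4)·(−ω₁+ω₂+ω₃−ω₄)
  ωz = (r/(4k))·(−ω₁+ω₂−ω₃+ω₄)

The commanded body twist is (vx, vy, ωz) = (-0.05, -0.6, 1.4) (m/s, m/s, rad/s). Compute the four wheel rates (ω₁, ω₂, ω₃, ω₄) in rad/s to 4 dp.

k = lx + ly = 0.1 + 0.12 = 0.2200;  k·ωz = 0.2200·1.4 = 0.3080
ω₁ (FL) = (vx − vy − k·ωz)/r = 0.2420/0.05 = 4.8400
ω₂ (FR) = (vx + vy + k·ωz)/r = -0.3420/0.05 = -6.8400
ω₃ (RL) = (vx + vy − k·ωz)/r = -0.9580/0.05 = -19.1600
ω₄ (RR) = (vx − vy + k·ωz)/r = 0.8580/0.05 = 17.1600

(4.8400, -6.8400, -19.1600, 17.1600)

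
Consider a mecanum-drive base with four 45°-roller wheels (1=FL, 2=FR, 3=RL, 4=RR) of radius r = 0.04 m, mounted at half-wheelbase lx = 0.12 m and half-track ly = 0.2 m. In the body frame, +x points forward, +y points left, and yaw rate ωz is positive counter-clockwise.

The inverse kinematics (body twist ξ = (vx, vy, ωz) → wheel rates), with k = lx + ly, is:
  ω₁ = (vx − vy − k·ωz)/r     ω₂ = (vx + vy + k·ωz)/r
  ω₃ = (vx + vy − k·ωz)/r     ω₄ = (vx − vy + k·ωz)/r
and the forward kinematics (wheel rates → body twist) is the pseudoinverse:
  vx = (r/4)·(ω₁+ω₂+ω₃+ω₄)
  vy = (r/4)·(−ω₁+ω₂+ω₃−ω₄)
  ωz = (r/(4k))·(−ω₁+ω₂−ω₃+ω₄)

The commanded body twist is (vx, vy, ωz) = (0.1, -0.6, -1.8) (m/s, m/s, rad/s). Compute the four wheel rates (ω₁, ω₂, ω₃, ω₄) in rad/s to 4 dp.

(31.9000, -26.9000, 1.9000, 3.1000)

k = lx + ly = 0.12 + 0.2 = 0.3200;  k·ωz = 0.3200·-1.8 = -0.5760
ω₁ (FL) = (vx − vy − k·ωz)/r = 1.2760/0.04 = 31.9000
ω₂ (FR) = (vx + vy + k·ωz)/r = -1.0760/0.04 = -26.9000
ω₃ (RL) = (vx + vy − k·ωz)/r = 0.0760/0.04 = 1.9000
ω₄ (RR) = (vx − vy + k·ωz)/r = 0.1240/0.04 = 3.1000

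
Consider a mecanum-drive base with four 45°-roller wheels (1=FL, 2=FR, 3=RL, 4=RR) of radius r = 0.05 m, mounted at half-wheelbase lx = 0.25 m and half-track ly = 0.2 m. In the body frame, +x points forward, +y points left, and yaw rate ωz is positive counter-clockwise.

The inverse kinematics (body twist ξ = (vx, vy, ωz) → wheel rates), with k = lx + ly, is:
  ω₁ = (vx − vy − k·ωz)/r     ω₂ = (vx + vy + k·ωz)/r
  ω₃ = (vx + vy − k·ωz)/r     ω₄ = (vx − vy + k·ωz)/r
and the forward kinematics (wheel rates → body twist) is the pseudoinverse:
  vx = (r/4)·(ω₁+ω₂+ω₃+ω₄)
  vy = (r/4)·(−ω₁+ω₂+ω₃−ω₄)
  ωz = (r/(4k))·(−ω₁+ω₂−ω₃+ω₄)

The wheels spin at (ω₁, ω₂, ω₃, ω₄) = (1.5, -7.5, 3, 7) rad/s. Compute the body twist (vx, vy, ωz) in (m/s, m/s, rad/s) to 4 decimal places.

(0.0500, -0.1625, -0.1389)

k = lx + ly = 0.25 + 0.2 = 0.4500
ω₁+ω₂+ω₃+ω₄ = 4.0000  →  vx = (0.05/4)·4.0000 = 0.0500
−ω₁+ω₂+ω₃−ω₄ = -13.0000  →  vy = (0.05/4)·-13.0000 = -0.1625
−ω₁+ω₂−ω₃+ω₄ = -5.0000  →  ωz = (0.05/1.8000)·-5.0000 = -0.1389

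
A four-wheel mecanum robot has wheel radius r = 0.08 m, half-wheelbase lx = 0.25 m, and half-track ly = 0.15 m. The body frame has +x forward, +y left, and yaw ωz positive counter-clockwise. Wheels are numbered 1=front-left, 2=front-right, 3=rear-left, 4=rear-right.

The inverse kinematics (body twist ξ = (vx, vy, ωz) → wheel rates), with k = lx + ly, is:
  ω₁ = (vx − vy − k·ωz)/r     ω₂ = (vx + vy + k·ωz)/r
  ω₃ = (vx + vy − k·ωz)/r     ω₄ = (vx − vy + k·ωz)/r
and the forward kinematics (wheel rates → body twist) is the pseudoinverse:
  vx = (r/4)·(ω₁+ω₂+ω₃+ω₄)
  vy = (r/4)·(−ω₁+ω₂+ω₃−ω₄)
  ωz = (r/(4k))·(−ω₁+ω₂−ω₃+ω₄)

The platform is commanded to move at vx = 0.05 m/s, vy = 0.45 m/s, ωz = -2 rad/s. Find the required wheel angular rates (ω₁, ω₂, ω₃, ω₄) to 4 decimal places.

(5.0000, -3.7500, 16.2500, -15.0000)

k = lx + ly = 0.25 + 0.15 = 0.4000;  k·ωz = 0.4000·-2 = -0.8000
ω₁ (FL) = (vx − vy − k·ωz)/r = 0.4000/0.08 = 5.0000
ω₂ (FR) = (vx + vy + k·ωz)/r = -0.3000/0.08 = -3.7500
ω₃ (RL) = (vx + vy − k·ωz)/r = 1.3000/0.08 = 16.2500
ω₄ (RR) = (vx − vy + k·ωz)/r = -1.2000/0.08 = -15.0000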